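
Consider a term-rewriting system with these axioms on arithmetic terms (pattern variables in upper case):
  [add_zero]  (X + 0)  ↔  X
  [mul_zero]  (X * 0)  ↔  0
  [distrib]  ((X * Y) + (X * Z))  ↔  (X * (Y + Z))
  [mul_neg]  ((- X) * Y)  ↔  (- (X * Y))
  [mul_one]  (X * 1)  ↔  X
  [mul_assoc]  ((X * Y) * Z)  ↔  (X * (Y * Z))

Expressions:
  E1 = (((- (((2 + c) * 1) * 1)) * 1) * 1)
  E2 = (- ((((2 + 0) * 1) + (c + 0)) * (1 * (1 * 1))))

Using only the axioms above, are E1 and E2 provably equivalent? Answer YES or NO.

YES

(1) ((2 + c) * 1)  =[mul_one →]=  (2 + c)    ⊢ (((- ((2 + c) * 1)) * 1) * 1)
(2) (((- ((2 + c) * 1)) * 1) * 1)  =[mul_one →]=  ((- ((2 + c) * 1)) * 1)
(3) ((2 + c) * 1)  =[mul_one →]=  (2 + c)    ⊢ ((- (2 + c)) * 1)
(4) ((- (2 + c)) * 1)  =[mul_one →]=  (- (2 + c))
(5) (2 + c)  =[mul_one ←]=  ((2 + c) * 1)    ⊢ (- ((2 + c) * 1))
(6) 2  =[add_zero ←]=  (2 + 0)    ⊢ (- (((2 + 0) + c) * 1))
(7) 1  =[mul_one ←]=  (1 * 1)    ⊢ (- (((2 + 0) + c) * (1 * 1)))
(8) c  =[add_zero ←]=  (c + 0)    ⊢ (- (((2 + 0) + (c + 0)) * (1 * 1)))
(9) 1  =[mul_one ←]=  (1 * 1)    ⊢ (- (((2 + 0) + (c + 0)) * (1 * (1 * 1))))
(10) (2 + 0)  =[mul_one ←]=  ((2 + 0) * 1)    ⊢ E2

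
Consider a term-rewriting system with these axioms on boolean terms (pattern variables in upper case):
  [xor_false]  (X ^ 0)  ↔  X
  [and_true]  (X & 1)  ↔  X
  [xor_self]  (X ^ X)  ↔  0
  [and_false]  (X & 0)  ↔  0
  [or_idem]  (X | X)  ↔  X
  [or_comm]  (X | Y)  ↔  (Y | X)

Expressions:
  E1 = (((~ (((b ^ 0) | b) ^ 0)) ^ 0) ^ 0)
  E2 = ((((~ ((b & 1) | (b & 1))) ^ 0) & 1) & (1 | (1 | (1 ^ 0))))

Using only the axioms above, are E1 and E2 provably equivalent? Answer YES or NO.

(1) (((b ^ 0) | b) ^ 0)  =[xor_false →]=  ((b ^ 0) | b)    ⊢ (((~ ((b ^ 0) | b)) ^ 0) ^ 0)
(2) (((~ ((b ^ 0) | b)) ^ 0) ^ 0)  =[xor_false →]=  ((~ ((b ^ 0) | b)) ^ 0)
(3) (b ^ 0)  =[xor_false →]=  b    ⊢ ((~ (b | b)) ^ 0)
(4) (b | b)  =[or_idem →]=  b    ⊢ ((~ b) ^ 0)
(5) ((~ b) ^ 0)  =[xor_false →]=  (~ b)
(6) b  =[and_true ←]=  (b & 1)    ⊢ (~ (b & 1))
(7) (~ (b & 1))  =[and_true ←]=  ((~ (b & 1)) & 1)
(8) ((~ (b & 1)) & 1)  =[and_true ←]=  (((~ (b & 1)) & 1) & 1)
(9) 1  =[or_idem ←]=  (1 | 1)    ⊢ (((~ (b & 1)) & 1) & (1 | 1))
(10) 1  =[or_idem ←]=  (1 | 1)    ⊢ (((~ (b & 1)) & 1) & (1 | (1 | 1)))
(11) 1  =[xor_false ←]=  (1 ^ 0)    ⊢ (((~ (b & 1)) & 1) & (1 | (1 | (1 ^ 0))))
(12) (b & 1)  =[or_idem ←]=  ((b & 1) | (b & 1))    ⊢ (((~ ((b & 1) | (b & 1))) & 1) & (1 | (1 | (1 ^ 0))))
(13) (~ ((b & 1) | (b & 1)))  =[xor_false ←]=  ((~ ((b & 1) | (b & 1))) ^ 0)    ⊢ E2

YES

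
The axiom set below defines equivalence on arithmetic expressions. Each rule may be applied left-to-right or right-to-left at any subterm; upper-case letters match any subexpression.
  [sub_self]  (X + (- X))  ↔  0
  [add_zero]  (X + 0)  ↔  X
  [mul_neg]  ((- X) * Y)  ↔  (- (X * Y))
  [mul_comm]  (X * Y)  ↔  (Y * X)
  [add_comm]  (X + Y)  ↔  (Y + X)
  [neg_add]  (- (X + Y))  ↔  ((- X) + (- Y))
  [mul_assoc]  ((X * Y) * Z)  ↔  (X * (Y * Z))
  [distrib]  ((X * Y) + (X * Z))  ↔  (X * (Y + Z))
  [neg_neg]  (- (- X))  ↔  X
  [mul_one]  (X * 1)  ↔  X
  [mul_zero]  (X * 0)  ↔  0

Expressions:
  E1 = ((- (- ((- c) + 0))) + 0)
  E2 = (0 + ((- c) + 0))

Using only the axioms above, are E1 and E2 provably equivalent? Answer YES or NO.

YES

(1) ((- c) + 0)  =[add_zero →]=  (- c)    ⊢ ((- (- (- c))) + 0)
(2) (- (- c))  =[neg_neg →]=  c    ⊢ ((- c) + 0)
(3) (- c)  =[add_zero ←]=  ((- c) + 0)    ⊢ (((- c) + 0) + 0)
(4) (((- c) + 0) + 0)  =[add_comm →]=  (0 + ((- c) + 0))    ⊢ E2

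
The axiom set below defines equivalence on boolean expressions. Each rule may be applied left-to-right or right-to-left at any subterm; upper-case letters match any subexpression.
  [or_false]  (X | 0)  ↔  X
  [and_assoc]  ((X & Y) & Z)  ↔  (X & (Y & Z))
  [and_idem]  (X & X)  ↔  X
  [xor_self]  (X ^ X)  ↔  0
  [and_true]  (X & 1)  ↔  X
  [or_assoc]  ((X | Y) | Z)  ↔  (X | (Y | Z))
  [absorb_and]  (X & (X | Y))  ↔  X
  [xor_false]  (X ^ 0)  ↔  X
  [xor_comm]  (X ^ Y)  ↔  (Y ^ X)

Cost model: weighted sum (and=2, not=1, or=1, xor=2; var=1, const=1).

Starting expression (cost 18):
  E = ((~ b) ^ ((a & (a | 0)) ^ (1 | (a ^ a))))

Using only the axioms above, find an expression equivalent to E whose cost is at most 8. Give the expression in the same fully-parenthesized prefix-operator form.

step 1: absorb_and (→) rewrites (a & (a | 0)) into a, now ((~ b) ^ (a ^ (1 | (a ^ a))))
step 2: xor_self (→) rewrites (a ^ a) into 0, now ((~ b) ^ (a ^ (1 | 0)))
step 3: or_false (→) rewrites (1 | 0) into 1, reaching cost 8 (bound 8)

((~ b) ^ (a ^ 1))   [cost 8]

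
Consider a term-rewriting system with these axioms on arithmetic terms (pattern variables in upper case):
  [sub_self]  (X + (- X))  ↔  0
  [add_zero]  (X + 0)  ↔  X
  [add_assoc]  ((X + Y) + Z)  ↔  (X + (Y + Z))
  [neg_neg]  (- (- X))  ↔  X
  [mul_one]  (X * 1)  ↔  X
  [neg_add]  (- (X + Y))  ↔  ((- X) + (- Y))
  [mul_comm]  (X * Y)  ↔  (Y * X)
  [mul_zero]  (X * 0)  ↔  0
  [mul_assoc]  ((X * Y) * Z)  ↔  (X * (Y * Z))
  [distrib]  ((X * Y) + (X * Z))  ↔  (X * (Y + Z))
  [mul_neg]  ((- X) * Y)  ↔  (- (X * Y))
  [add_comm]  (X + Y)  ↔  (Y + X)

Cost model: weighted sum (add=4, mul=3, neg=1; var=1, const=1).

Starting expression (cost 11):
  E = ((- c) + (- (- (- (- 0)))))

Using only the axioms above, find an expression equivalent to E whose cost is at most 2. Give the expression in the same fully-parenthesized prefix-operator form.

(- c)   [cost 2]

step 1: neg_neg (→) rewrites (- (- (- 0))) into (- 0), now ((- c) + (- (- 0)))
step 2: neg_neg (→) rewrites (- (- 0)) into 0, now ((- c) + 0)
step 3: add_zero (→) rewrites ((- c) + 0) into (- c), reaching cost 2 (bound 2)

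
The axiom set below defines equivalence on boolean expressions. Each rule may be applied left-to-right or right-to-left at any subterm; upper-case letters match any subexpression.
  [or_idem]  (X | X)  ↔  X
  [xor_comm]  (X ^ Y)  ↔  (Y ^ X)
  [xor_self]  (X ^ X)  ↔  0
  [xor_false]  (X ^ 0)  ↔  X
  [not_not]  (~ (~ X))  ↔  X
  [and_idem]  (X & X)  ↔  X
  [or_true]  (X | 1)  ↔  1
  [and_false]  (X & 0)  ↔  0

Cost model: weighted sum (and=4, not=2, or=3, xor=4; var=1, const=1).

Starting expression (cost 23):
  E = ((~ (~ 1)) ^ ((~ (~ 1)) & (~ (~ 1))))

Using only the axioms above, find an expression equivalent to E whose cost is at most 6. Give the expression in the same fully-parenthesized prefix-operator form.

step 1: not_not (→) rewrites (~ (~ 1)) into 1, now (1 ^ ((~ (~ 1)) & (~ (~ 1))))
step 2: and_idem (→) rewrites ((~ (~ 1)) & (~ (~ 1))) into (~ (~ 1)), now (1 ^ (~ (~ 1)))
step 3: not_not (→) rewrites (~ (~ 1)) into 1, reaching cost 6 (bound 6)

(1 ^ 1)   [cost 6]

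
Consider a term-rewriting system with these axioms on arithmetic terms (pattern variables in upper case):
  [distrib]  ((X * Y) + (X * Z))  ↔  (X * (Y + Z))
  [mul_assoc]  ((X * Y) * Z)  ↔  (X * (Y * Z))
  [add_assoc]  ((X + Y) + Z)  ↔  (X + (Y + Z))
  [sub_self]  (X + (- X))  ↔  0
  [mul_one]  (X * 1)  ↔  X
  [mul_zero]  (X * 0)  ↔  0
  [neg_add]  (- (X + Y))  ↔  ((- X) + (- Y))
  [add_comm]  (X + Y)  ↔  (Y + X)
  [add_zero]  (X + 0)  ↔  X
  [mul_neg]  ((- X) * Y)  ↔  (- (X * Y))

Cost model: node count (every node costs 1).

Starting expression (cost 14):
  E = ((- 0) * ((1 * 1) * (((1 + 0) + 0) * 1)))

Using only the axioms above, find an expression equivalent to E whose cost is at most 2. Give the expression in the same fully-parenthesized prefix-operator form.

(- 0)   [cost 2]

1. [mul_one →] (((1 + 0) + 0) * 1)  →  ((1 + 0) + 0);  E = ((- 0) * ((1 * 1) * ((1 + 0) + 0)))
2. [add_zero →] (1 + 0)  →  1;  E = ((- 0) * ((1 * 1) * (1 + 0)))
3. [add_zero →] (1 + 0)  →  1;  E = ((- 0) * ((1 * 1) * 1))
4. [mul_one →] (1 * 1)  →  1;  E = ((- 0) * (1 * 1))
5. [mul_one →] (1 * 1)  →  1;  E = ((- 0) * 1)
6. [mul_one →] ((- 0) * 1)  →  (- 0);  cost 2 ≤ 2, done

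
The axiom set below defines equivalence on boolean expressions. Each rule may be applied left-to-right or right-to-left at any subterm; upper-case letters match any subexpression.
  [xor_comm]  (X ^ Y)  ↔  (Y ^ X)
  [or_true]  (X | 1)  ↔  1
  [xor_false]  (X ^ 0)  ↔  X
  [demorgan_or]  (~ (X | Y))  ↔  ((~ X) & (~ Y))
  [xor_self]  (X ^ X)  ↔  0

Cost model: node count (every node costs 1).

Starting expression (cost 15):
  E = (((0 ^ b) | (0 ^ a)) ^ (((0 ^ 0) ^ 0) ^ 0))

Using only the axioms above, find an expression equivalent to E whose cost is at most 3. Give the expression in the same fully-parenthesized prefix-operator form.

1. [xor_false →] (((0 ^ 0) ^ 0) ^ 0)  →  ((0 ^ 0) ^ 0);  E = (((0 ^ b) | (0 ^ a)) ^ ((0 ^ 0) ^ 0))
2. [xor_false →] (0 ^ 0)  →  0;  E = (((0 ^ b) | (0 ^ a)) ^ (0 ^ 0))
3. [xor_comm →] (0 ^ a)  →  (a ^ 0);  E = (((0 ^ b) | (a ^ 0)) ^ (0 ^ 0))
4. [xor_false →] (0 ^ 0)  →  0;  E = (((0 ^ b) | (a ^ 0)) ^ 0)
5. [xor_comm →] (0 ^ b)  →  (b ^ 0);  E = (((b ^ 0) | (a ^ 0)) ^ 0)
6. [xor_false →] (((b ^ 0) | (a ^ 0)) ^ 0)  →  ((b ^ 0) | (a ^ 0))
7. [xor_false →] (a ^ 0)  →  a;  E = ((b ^ 0) | a)
8. [xor_false →] (b ^ 0)  →  b;  cost 3 ≤ 3, done

(b | a)   [cost 3]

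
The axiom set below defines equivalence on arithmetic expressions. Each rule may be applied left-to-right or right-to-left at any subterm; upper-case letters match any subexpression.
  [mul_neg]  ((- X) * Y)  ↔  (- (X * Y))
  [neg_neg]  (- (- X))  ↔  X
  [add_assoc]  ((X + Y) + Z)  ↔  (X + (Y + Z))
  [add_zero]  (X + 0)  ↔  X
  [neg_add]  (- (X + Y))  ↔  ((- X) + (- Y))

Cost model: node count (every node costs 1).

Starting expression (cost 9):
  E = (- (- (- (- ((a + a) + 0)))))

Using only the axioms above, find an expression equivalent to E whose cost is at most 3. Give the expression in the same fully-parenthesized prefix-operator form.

step 1: add_zero (→) rewrites ((a + a) + 0) into (a + a), now (- (- (- (- (a + a)))))
step 2: neg_neg (→) rewrites (- (- (- (- (a + a))))) into (- (- (a + a)))
step 3: neg_neg (→) rewrites (- (- (a + a))) into (a + a), reaching cost 3 (bound 3)

(a + a)   [cost 3]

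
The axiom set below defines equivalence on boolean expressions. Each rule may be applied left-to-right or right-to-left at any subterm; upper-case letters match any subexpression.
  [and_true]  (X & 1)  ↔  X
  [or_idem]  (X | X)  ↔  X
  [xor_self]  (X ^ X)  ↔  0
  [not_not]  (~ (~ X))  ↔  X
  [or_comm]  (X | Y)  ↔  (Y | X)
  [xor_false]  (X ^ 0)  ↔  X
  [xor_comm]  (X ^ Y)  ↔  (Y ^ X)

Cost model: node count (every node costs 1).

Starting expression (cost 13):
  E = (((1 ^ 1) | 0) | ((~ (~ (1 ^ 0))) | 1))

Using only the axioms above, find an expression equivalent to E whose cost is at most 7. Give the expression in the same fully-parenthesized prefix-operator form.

((0 | 0) | (1 | 1))   [cost 7]

(1) (1 ^ 1)  =[xor_self →]=  0    ⊢ ((0 | 0) | ((~ (~ (1 ^ 0))) | 1))
(2) (1 ^ 0)  =[xor_false →]=  1    ⊢ ((0 | 0) | ((~ (~ 1)) | 1))
(3) (~ (~ 1))  =[not_not →]=  1    ⊢ cost 7, within 7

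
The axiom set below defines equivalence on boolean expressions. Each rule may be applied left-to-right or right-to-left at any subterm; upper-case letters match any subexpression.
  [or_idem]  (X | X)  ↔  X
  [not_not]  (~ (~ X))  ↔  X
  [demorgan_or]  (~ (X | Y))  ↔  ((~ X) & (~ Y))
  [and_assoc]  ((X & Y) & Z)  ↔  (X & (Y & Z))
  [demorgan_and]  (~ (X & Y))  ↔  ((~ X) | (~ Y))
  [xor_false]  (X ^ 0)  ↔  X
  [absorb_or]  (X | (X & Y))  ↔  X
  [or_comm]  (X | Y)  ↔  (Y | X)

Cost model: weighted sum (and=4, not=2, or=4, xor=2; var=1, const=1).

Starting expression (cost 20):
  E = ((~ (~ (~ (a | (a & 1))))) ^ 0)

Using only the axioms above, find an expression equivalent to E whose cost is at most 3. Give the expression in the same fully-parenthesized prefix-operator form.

(~ a)   [cost 3]

(1) (a | (a & 1))  =[absorb_or →]=  a    ⊢ ((~ (~ (~ a))) ^ 0)
(2) (~ (~ (~ a)))  =[not_not →]=  (~ a)    ⊢ ((~ a) ^ 0)
(3) ((~ a) ^ 0)  =[xor_false →]=  (~ a)    ⊢ cost 3, within 3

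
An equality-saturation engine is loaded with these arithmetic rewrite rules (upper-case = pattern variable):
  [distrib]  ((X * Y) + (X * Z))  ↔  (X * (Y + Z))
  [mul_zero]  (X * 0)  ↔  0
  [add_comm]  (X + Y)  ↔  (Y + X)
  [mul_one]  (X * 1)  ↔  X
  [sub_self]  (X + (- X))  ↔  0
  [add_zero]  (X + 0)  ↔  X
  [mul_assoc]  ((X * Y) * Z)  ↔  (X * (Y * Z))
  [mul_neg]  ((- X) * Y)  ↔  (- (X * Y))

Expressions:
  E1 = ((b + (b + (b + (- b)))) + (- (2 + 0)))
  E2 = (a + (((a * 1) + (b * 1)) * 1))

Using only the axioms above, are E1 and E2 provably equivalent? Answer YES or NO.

All listed rules preserve value, hence provable equivalence implies equal values everywhere; look for a separating assignment.
a=0, b=0 gives E1 ↦ -2, E2 ↦ 0; values differ ⇒ not provably equivalent.

NO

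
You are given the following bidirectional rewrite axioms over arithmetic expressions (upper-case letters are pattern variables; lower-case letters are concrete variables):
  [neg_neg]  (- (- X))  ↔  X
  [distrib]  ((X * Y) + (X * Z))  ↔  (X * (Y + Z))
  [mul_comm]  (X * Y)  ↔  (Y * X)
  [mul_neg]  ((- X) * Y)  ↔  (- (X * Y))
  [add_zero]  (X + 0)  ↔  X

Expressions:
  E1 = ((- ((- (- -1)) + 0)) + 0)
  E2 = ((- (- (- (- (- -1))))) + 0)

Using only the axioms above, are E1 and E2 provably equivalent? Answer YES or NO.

step 1: neg_neg (→) rewrites (- (- -1)) into -1, now ((- (-1 + 0)) + 0)
step 2: add_zero (→) rewrites (-1 + 0) into -1, now ((- -1) + 0)
step 3: neg_neg (←) rewrites (- -1) into (- (- (- -1))), now ((- (- (- -1))) + 0)
step 4: neg_neg (←) rewrites -1 into (- (- -1)), which is E2

YES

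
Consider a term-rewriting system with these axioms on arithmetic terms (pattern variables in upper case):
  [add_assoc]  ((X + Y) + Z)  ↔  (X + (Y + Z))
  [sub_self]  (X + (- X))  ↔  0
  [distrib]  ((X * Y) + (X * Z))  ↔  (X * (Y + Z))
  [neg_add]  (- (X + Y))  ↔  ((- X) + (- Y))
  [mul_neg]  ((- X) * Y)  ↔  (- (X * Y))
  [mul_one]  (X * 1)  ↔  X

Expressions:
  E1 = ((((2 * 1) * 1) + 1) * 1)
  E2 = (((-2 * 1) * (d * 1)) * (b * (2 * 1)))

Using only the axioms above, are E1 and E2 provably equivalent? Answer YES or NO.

NO

Every axiom is a valid identity, so a rewrite proof would force E1 and E2 to agree under every assignment.
At b=0, d=0: E1 = 3 but E2 = 0; they differ, so no derivation exists.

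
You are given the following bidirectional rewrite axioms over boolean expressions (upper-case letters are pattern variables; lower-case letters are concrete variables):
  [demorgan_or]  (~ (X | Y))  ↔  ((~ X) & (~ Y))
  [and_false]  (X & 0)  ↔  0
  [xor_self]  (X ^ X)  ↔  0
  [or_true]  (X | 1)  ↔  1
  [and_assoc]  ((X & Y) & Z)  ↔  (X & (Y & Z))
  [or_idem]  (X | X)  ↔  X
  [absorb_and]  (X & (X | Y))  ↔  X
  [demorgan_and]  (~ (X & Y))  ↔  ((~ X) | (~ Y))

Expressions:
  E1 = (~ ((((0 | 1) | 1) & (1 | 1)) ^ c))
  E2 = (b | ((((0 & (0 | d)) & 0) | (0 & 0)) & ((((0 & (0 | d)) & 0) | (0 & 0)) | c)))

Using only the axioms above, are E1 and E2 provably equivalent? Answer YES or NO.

Every axiom is a valid identity, so a rewrite proof would force E1 and E2 to agree under every assignment.
At b=0, c=1, d=0: E1 = 1 but E2 = 0; they differ, so no derivation exists.

NO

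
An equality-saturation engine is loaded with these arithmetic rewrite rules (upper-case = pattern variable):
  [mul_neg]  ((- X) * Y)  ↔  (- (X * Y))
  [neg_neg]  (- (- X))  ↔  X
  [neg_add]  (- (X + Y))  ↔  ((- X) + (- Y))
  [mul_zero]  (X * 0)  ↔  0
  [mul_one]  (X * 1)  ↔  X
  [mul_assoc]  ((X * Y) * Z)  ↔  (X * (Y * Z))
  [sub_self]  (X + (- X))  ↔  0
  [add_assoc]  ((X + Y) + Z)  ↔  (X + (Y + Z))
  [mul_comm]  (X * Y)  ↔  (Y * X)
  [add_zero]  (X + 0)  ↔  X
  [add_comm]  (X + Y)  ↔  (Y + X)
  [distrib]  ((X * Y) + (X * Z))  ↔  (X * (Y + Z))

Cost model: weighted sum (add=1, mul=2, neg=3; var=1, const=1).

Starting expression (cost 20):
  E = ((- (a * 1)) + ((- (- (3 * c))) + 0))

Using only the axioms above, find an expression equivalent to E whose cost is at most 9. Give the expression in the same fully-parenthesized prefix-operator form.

((- a) + (3 * c))   [cost 9]

(1) (- (- (3 * c)))  =[neg_neg →]=  (3 * c)    ⊢ ((- (a * 1)) + ((3 * c) + 0))
(2) ((3 * c) + 0)  =[add_zero →]=  (3 * c)    ⊢ ((- (a * 1)) + (3 * c))
(3) (a * 1)  =[mul_one →]=  a    ⊢ cost 9, within 9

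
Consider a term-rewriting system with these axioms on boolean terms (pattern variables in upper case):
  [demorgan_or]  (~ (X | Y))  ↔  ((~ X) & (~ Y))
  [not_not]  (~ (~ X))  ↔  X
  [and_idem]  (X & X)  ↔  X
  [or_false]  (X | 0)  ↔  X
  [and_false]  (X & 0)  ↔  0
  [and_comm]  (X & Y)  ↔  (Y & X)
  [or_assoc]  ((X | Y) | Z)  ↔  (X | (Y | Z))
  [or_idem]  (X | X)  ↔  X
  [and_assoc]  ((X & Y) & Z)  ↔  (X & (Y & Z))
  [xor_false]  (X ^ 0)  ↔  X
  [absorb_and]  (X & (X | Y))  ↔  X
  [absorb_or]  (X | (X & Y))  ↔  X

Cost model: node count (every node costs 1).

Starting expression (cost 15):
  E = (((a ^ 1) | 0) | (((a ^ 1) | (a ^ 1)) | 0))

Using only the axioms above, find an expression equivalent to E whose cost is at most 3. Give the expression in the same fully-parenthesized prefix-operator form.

(a ^ 1)   [cost 3]

(1) ((a ^ 1) | (a ^ 1))  =[or_idem →]=  (a ^ 1)    ⊢ (((a ^ 1) | 0) | ((a ^ 1) | 0))
(2) (((a ^ 1) | 0) | ((a ^ 1) | 0))  =[or_idem →]=  ((a ^ 1) | 0)
(3) ((a ^ 1) | 0)  =[or_false →]=  (a ^ 1)    ⊢ cost 3, within 3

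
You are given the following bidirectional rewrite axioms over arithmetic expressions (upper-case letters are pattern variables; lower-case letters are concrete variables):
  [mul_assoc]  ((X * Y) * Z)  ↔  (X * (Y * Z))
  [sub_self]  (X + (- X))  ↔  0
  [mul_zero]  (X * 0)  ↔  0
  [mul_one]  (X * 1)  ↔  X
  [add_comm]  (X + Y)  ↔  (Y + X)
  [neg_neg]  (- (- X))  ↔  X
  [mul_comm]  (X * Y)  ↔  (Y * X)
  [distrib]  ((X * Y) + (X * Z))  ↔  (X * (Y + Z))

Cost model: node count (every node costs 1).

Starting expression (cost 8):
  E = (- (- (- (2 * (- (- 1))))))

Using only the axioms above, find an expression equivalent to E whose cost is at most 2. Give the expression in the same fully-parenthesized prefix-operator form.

step 1: neg_neg (→) rewrites (- (- 1)) into 1, now (- (- (- (2 * 1))))
step 2: neg_neg (→) rewrites (- (- (2 * 1))) into (2 * 1), now (- (2 * 1))
step 3: mul_one (→) rewrites (2 * 1) into 2, reaching cost 2 (bound 2)

(- 2)   [cost 2]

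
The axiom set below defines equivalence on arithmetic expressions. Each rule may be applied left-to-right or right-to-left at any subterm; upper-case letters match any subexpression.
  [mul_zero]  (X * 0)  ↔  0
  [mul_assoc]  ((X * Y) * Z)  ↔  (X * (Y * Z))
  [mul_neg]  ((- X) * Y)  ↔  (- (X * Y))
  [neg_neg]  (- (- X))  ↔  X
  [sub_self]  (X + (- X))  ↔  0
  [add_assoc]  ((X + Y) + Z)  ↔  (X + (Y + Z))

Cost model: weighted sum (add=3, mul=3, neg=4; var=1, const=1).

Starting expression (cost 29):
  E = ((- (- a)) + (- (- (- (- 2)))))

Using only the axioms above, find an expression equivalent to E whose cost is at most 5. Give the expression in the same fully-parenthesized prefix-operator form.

(a + 2)   [cost 5]

1. [neg_neg →] (- (- (- (- 2))))  →  (- (- 2));  E = ((- (- a)) + (- (- 2)))
2. [neg_neg →] (- (- a))  →  a;  E = (a + (- (- 2)))
3. [neg_neg →] (- (- 2))  →  2;  cost 5 ≤ 5, done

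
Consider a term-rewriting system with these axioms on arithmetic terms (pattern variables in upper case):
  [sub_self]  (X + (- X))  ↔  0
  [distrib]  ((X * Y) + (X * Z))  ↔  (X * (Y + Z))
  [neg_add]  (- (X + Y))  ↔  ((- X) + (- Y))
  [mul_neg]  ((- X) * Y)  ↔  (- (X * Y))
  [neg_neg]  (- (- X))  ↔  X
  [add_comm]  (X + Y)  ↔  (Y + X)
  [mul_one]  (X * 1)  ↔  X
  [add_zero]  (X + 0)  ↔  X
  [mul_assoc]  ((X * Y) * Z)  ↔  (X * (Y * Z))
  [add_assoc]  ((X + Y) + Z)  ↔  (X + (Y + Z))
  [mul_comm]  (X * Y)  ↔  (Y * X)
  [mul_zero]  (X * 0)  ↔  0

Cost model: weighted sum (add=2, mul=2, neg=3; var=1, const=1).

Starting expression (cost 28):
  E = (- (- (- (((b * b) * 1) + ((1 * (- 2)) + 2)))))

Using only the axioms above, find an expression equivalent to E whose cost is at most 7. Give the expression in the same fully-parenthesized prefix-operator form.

step 1: neg_neg (→) rewrites (- (- (- (((b * b) * 1) + ((1 * (- 2)) + 2))))) into (- (((b * b) * 1) + ((1 * (- 2)) + 2)))
step 2: mul_comm (→) rewrites (1 * (- 2)) into ((- 2) * 1), now (- (((b * b) * 1) + (((- 2) * 1) + 2)))
step 3: mul_one (→) rewrites ((b * b) * 1) into (b * b), now (- ((b * b) + (((- 2) * 1) + 2)))
step 4: add_comm (→) rewrites (((- 2) * 1) + 2) into (2 + ((- 2) * 1)), now (- ((b * b) + (2 + ((- 2) * 1))))
step 5: mul_one (→) rewrites ((- 2) * 1) into (- 2), now (- ((b * b) + (2 + (- 2))))
step 6: sub_self (→) rewrites (2 + (- 2)) into 0, now (- ((b * b) + 0))
step 7: add_zero (→) rewrites ((b * b) + 0) into (b * b), reaching cost 7 (bound 7)

(- (b * b))   [cost 7]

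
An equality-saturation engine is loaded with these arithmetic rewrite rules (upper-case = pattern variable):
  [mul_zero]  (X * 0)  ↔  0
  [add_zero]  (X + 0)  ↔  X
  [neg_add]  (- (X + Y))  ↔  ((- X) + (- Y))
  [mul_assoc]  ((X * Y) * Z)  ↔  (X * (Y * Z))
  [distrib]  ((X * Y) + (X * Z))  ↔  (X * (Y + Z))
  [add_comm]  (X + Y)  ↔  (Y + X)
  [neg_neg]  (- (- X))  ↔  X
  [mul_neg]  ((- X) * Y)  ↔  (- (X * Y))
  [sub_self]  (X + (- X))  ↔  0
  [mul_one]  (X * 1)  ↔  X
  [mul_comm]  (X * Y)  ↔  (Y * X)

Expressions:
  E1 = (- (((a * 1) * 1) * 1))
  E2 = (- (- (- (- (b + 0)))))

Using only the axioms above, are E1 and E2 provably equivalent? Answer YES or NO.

NO

The axioms are sound identities: if E1 ↔* E2 then E1 and E2 evaluate identically under any assignment.
Under a=0, b=1: E1 evaluates to 0, E2 to 1. Distinct ⇒ no rewrite sequence connects them.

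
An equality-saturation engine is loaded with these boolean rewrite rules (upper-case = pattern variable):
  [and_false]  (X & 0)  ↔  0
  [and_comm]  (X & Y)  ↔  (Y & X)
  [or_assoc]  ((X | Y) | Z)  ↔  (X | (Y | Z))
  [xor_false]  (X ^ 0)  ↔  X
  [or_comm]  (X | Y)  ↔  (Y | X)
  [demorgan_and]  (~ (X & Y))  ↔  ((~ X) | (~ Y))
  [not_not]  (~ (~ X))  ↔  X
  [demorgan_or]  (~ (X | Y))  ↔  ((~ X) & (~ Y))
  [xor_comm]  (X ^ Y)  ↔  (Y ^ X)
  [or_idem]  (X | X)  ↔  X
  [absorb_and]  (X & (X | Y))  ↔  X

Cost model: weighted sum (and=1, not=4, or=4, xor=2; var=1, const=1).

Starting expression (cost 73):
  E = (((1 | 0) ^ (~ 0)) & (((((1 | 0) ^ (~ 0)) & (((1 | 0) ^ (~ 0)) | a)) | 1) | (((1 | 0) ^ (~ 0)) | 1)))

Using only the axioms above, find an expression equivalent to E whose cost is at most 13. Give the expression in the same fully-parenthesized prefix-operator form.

step 1: absorb_and (→) rewrites (((1 | 0) ^ (~ 0)) & (((1 | 0) ^ (~ 0)) | a)) into ((1 | 0) ^ (~ 0)), now (((1 | 0) ^ (~ 0)) & ((((1 | 0) ^ (~ 0)) | 1) | (((1 | 0) ^ (~ 0)) | 1)))
step 2: or_idem (→) rewrites ((((1 | 0) ^ (~ 0)) | 1) | (((1 | 0) ^ (~ 0)) | 1)) into (((1 | 0) ^ (~ 0)) | 1), now (((1 | 0) ^ (~ 0)) & (((1 | 0) ^ (~ 0)) | 1))
step 3: absorb_and (→) rewrites (((1 | 0) ^ (~ 0)) & (((1 | 0) ^ (~ 0)) | 1)) into ((1 | 0) ^ (~ 0)), reaching cost 13 (bound 13)

((1 | 0) ^ (~ 0))   [cost 13]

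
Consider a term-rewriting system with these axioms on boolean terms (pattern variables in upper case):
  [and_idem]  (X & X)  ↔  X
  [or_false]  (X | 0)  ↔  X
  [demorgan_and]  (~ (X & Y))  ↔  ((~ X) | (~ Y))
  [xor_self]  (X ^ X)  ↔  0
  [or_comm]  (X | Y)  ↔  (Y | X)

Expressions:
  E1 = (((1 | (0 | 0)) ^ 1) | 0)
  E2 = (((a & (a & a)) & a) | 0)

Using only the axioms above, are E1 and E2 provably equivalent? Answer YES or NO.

NO

All listed rules preserve value, hence provable equivalence implies equal values everywhere; look for a separating assignment.
a=1 gives E1 ↦ 0, E2 ↦ 1; values differ ⇒ not provably equivalent.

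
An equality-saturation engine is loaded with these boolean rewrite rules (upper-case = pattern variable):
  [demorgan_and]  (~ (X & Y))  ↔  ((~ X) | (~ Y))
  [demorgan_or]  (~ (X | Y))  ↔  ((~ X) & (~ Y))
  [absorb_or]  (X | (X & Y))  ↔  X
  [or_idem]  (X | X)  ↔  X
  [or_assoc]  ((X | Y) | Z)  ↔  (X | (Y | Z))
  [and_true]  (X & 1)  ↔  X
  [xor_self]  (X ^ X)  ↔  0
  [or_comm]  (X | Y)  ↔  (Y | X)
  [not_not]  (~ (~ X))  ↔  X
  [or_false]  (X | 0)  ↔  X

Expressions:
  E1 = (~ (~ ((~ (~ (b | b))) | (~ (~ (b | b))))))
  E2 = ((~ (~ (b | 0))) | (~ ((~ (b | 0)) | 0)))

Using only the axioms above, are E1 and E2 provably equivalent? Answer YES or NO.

YES

step 1: or_idem (→) rewrites ((~ (~ (b | b))) | (~ (~ (b | b)))) into (~ (~ (b | b))), now (~ (~ (~ (~ (b | b)))))
step 2: or_idem (→) rewrites (b | b) into b, now (~ (~ (~ (~ b))))
step 3: not_not (→) rewrites (~ (~ (~ b))) into (~ b), now (~ (~ b))
step 4: or_false (←) rewrites b into (b | 0), now (~ (~ (b | 0)))
step 5: or_idem (←) rewrites (~ (~ (b | 0))) into ((~ (~ (b | 0))) | (~ (~ (b | 0))))
step 6: or_false (←) rewrites (~ (b | 0)) into ((~ (b | 0)) | 0), which is E2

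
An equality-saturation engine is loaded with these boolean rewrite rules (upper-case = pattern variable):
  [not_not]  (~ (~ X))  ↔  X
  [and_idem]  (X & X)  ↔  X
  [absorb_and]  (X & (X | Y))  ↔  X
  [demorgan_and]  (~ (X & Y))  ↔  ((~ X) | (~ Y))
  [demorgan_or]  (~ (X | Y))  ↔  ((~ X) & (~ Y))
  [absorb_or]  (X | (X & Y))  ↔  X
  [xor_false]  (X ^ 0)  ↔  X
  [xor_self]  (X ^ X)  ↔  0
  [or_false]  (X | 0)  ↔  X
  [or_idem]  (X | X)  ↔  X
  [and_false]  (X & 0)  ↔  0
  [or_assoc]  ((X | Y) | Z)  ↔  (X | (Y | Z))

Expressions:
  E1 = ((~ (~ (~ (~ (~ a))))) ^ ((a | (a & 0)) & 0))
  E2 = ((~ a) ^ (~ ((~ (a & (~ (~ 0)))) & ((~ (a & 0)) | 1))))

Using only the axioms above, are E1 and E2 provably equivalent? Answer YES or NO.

YES

step 1: not_not (→) rewrites (~ (~ (~ (~ (~ a))))) into (~ (~ (~ a))), now ((~ (~ (~ a))) ^ ((a | (a & 0)) & 0))
step 2: not_not (→) rewrites (~ (~ a)) into a, now ((~ a) ^ ((a | (a & 0)) & 0))
step 3: absorb_or (→) rewrites (a | (a & 0)) into a, now ((~ a) ^ (a & 0))
step 4: not_not (←) rewrites (a & 0) into (~ (~ (a & 0))), now ((~ a) ^ (~ (~ (a & 0))))
step 5: absorb_and (←) rewrites (~ (a & 0)) into ((~ (a & 0)) & ((~ (a & 0)) | 1)), now ((~ a) ^ (~ ((~ (a & 0)) & ((~ (a & 0)) | 1))))
step 6: not_not (←) rewrites 0 into (~ (~ 0)), which is E2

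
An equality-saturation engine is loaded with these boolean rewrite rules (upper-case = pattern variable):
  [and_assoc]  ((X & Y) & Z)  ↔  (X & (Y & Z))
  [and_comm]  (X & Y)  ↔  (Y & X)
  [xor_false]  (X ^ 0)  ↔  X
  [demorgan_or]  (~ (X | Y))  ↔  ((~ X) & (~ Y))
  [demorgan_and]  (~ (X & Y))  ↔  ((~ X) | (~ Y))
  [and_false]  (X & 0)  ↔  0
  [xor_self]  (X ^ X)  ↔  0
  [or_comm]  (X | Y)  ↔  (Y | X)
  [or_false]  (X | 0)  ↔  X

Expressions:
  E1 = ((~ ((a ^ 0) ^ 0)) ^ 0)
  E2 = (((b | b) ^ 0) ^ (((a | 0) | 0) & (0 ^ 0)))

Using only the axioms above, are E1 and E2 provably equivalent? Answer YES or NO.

NO

The axioms are sound identities: if E1 ↔* E2 then E1 and E2 evaluate identically under any assignment.
Under a=0, b=0: E1 evaluates to 1, E2 to 0. Distinct ⇒ no rewrite sequence connects them.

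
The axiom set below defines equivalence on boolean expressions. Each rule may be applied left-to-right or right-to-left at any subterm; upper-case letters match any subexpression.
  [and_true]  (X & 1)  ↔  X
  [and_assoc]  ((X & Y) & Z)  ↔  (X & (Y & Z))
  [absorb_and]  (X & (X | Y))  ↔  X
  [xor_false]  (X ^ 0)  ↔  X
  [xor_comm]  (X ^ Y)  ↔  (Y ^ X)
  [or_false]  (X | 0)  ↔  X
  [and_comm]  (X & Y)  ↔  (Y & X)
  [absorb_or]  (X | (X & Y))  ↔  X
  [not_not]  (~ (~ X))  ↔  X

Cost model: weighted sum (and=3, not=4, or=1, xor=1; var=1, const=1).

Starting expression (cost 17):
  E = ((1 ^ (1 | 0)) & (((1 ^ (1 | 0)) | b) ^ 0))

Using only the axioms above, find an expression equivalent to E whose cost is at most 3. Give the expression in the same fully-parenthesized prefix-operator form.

step 1: xor_false (→) rewrites (((1 ^ (1 | 0)) | b) ^ 0) into ((1 ^ (1 | 0)) | b), now ((1 ^ (1 | 0)) & ((1 ^ (1 | 0)) | b))
step 2: absorb_and (→) rewrites ((1 ^ (1 | 0)) & ((1 ^ (1 | 0)) | b)) into (1 ^ (1 | 0))
step 3: or_false (→) rewrites (1 | 0) into 1, reaching cost 3 (bound 3)

(1 ^ 1)   [cost 3]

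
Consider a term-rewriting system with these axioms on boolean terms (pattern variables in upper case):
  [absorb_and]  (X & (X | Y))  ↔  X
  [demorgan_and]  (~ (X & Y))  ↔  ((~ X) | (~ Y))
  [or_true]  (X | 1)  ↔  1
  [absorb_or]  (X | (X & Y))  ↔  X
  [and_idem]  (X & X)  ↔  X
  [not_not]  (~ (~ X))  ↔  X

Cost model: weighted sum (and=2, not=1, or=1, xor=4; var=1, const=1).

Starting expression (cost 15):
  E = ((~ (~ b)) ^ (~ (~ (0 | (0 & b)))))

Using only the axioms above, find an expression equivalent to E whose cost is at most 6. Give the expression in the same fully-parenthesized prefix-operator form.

(1) (0 | (0 & b))  =[absorb_or →]=  0    ⊢ ((~ (~ b)) ^ (~ (~ 0)))
(2) (~ (~ b))  =[not_not →]=  b    ⊢ (b ^ (~ (~ 0)))
(3) (~ (~ 0))  =[not_not →]=  0    ⊢ cost 6, within 6

(b ^ 0)   [cost 6]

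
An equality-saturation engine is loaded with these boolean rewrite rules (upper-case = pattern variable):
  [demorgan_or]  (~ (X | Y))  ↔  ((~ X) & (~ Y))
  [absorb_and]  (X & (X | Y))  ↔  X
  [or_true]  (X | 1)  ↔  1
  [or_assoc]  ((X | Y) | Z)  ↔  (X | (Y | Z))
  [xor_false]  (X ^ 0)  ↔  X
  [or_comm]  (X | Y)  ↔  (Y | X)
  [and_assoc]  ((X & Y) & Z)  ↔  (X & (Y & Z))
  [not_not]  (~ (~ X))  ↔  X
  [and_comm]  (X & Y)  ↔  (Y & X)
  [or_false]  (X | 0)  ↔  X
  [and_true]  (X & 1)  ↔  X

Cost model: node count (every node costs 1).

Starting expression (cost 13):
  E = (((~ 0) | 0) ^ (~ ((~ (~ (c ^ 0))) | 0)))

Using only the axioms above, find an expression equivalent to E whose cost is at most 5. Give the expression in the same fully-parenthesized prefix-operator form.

((~ 0) ^ (~ c))   [cost 5]

step 1: xor_false (→) rewrites (c ^ 0) into c, now (((~ 0) | 0) ^ (~ ((~ (~ c)) | 0)))
step 2: or_false (→) rewrites ((~ 0) | 0) into (~ 0), now ((~ 0) ^ (~ ((~ (~ c)) | 0)))
step 3: or_false (→) rewrites ((~ (~ c)) | 0) into (~ (~ c)), now ((~ 0) ^ (~ (~ (~ c))))
step 4: not_not (→) rewrites (~ (~ c)) into c, reaching cost 5 (bound 5)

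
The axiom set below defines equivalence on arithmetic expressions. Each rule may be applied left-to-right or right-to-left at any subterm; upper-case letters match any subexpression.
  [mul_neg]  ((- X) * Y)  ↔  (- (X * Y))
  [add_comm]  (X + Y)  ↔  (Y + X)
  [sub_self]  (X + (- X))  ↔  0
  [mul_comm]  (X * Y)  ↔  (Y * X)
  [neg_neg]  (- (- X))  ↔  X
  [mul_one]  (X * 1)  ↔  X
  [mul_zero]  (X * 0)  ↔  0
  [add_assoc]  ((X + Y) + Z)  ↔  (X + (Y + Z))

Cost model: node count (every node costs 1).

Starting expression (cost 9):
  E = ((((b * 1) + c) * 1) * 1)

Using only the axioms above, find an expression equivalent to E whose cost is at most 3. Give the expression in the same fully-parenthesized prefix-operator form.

(b + c)   [cost 3]

step 1: mul_one (→) rewrites (b * 1) into b, now (((b + c) * 1) * 1)
step 2: add_comm (→) rewrites (b + c) into (c + b), now (((c + b) * 1) * 1)
step 3: mul_one (→) rewrites (((c + b) * 1) * 1) into ((c + b) * 1)
step 4: add_comm (→) rewrites (c + b) into (b + c), now ((b + c) * 1)
step 5: mul_one (→) rewrites ((b + c) * 1) into (b + c), reaching cost 3 (bound 3)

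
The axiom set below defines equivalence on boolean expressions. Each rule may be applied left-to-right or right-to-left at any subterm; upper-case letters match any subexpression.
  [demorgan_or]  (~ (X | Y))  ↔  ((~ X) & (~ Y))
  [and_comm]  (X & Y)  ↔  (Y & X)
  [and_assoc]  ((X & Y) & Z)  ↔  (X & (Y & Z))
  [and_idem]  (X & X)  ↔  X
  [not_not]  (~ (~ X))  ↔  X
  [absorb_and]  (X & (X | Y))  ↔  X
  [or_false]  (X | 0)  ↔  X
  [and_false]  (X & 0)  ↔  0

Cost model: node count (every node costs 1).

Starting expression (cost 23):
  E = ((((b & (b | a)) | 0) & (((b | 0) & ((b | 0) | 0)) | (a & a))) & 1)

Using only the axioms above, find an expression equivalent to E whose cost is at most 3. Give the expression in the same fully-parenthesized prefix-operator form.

1. [absorb_and →] ((b | 0) & ((b | 0) | 0))  →  (b | 0);  E = ((((b & (b | a)) | 0) & ((b | 0) | (a & a))) & 1)
2. [or_false →] (b | 0)  →  b;  E = ((((b & (b | a)) | 0) & (b | (a & a))) & 1)
3. [or_false →] ((b & (b | a)) | 0)  →  (b & (b | a));  E = (((b & (b | a)) & (b | (a & a))) & 1)
4. [absorb_and →] (b & (b | a))  →  b;  E = ((b & (b | (a & a))) & 1)
5. [and_idem →] (a & a)  →  a;  E = ((b & (b | a)) & 1)
6. [absorb_and →] (b & (b | a))  →  b;  cost 3 ≤ 3, done

(b & 1)   [cost 3]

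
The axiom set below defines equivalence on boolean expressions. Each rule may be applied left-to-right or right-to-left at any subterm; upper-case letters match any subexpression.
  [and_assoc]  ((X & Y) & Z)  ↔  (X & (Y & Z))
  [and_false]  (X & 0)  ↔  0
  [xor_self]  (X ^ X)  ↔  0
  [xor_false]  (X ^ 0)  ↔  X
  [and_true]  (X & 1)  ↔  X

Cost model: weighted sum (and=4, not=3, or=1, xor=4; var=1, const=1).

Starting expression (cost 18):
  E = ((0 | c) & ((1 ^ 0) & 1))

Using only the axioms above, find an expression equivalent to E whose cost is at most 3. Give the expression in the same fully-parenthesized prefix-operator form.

(1) ((1 ^ 0) & 1)  =[and_true →]=  (1 ^ 0)    ⊢ ((0 | c) & (1 ^ 0))
(2) (1 ^ 0)  =[xor_false →]=  1    ⊢ ((0 | c) & 1)
(3) ((0 | c) & 1)  =[and_true →]=  (0 | c)    ⊢ cost 3, within 3

(0 | c)   [cost 3]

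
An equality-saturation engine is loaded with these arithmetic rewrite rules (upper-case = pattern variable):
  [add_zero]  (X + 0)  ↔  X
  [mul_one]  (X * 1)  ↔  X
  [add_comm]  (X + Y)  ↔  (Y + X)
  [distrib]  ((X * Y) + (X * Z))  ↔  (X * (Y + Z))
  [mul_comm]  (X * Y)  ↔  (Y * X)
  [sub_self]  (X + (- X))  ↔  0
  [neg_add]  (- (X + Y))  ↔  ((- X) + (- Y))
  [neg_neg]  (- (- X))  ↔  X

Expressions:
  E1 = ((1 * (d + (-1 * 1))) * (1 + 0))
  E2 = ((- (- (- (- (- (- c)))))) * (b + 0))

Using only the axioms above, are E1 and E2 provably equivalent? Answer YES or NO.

Every axiom is a valid identity, so a rewrite proof would force E1 and E2 to agree under every assignment.
At b=0, c=0, d=0: E1 = -1 but E2 = 0; they differ, so no derivation exists.

NO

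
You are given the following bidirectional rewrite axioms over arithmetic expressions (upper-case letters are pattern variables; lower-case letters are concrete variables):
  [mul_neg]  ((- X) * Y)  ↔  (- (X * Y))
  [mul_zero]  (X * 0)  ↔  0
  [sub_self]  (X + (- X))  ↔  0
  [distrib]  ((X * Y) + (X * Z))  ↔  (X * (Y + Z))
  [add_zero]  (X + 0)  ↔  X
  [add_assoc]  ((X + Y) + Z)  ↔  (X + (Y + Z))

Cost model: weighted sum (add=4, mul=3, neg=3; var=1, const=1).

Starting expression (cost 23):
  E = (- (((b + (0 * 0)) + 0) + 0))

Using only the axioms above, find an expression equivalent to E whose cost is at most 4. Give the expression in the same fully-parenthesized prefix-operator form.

(1) (0 * 0)  =[mul_zero →]=  0    ⊢ (- (((b + 0) + 0) + 0))
(2) (((b + 0) + 0) + 0)  =[add_zero →]=  ((b + 0) + 0)    ⊢ (- ((b + 0) + 0))
(3) (b + 0)  =[add_zero →]=  b    ⊢ (- (b + 0))
(4) (b + 0)  =[add_zero →]=  b    ⊢ cost 4, within 4

(- b)   [cost 4]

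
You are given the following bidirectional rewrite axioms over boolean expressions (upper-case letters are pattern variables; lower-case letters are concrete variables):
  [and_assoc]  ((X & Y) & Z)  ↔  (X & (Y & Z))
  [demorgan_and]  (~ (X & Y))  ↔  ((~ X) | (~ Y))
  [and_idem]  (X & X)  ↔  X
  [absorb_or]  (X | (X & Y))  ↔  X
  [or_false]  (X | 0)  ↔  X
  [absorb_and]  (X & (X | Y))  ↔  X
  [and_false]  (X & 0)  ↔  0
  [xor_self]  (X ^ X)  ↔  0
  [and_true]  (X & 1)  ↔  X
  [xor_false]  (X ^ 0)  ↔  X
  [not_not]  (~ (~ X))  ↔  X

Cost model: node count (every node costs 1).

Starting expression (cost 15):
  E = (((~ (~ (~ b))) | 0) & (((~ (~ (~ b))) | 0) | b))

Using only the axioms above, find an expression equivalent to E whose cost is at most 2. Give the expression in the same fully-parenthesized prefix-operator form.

(~ b)   [cost 2]

1. [absorb_and →] (((~ (~ (~ b))) | 0) & (((~ (~ (~ b))) | 0) | b))  →  ((~ (~ (~ b))) | 0)
2. [or_false →] ((~ (~ (~ b))) | 0)  →  (~ (~ (~ b)))
3. [not_not →] (~ (~ b))  →  b;  cost 2 ≤ 2, done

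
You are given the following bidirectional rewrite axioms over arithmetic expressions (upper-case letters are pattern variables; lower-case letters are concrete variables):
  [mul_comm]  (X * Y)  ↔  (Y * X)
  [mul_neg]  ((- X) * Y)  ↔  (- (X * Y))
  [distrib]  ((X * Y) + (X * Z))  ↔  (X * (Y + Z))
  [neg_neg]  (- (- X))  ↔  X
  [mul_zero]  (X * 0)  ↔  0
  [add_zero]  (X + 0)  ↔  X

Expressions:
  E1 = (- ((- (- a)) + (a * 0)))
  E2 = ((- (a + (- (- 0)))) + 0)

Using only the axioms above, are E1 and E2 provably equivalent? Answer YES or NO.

YES

1. [neg_neg →] (- (- a))  →  a;  E1 = (- (a + (a * 0)))
2. [mul_zero →] (a * 0)  →  0;  E1 = (- (a + 0))
3. [neg_neg ←] 0  →  (- (- 0));  E1 = (- (a + (- (- 0))))
4. [add_zero ←] (- (a + (- (- 0))))  →  ((- (a + (- (- 0)))) + 0);  this is E2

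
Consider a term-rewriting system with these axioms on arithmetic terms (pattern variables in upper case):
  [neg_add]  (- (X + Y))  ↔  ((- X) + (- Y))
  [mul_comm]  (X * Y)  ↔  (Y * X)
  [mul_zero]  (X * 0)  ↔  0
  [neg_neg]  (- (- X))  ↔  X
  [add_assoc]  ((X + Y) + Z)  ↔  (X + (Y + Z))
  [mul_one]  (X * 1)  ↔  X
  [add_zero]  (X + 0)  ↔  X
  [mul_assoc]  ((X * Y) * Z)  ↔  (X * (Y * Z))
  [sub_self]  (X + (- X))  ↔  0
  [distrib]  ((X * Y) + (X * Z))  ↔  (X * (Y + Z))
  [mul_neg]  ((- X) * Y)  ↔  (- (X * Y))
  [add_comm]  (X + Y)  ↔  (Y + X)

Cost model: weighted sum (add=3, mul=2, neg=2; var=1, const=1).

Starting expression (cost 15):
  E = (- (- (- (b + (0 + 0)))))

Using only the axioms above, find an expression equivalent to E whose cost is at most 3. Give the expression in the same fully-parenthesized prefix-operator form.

step 1: neg_neg (→) rewrites (- (- (b + (0 + 0)))) into (b + (0 + 0)), now (- (b + (0 + 0)))
step 2: add_zero (→) rewrites (0 + 0) into 0, now (- (b + 0))
step 3: add_zero (→) rewrites (b + 0) into b, reaching cost 3 (bound 3)

(- b)   [cost 3]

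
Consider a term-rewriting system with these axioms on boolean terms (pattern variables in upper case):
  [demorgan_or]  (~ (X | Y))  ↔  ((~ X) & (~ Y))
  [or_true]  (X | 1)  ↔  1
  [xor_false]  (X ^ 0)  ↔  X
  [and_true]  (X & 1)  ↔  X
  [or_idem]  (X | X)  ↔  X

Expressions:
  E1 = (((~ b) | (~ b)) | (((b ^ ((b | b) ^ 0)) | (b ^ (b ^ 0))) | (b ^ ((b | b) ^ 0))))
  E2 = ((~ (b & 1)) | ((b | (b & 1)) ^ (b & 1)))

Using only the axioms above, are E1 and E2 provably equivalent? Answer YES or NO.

step 1: or_idem (→) rewrites (b | b) into b, now (((~ b) | (~ b)) | (((b ^ (b ^ 0)) | (b ^ (b ^ 0))) | (b ^ ((b | b) ^ 0))))
step 2: or_idem (→) rewrites ((~ b) | (~ b)) into (~ b), now ((~ b) | (((b ^ (b ^ 0)) | (b ^ (b ^ 0))) | (b ^ ((b | b) ^ 0))))
step 3: or_idem (→) rewrites ((b ^ (b ^ 0)) | (b ^ (b ^ 0))) into (b ^ (b ^ 0)), now ((~ b) | ((b ^ (b ^ 0)) | (b ^ ((b | b) ^ 0))))
step 4: or_idem (→) rewrites (b | b) into b, now ((~ b) | ((b ^ (b ^ 0)) | (b ^ (b ^ 0))))
step 5: or_idem (→) rewrites ((b ^ (b ^ 0)) | (b ^ (b ^ 0))) into (b ^ (b ^ 0)), now ((~ b) | (b ^ (b ^ 0)))
step 6: xor_false (→) rewrites (b ^ 0) into b, now ((~ b) | (b ^ b))
step 7: and_true (←) rewrites b into (b & 1), now ((~ b) | (b ^ (b & 1)))
step 8: or_idem (←) rewrites b into (b | b), now ((~ b) | ((b | b) ^ (b & 1)))
step 9: and_true (←) rewrites b into (b & 1), now ((~ (b & 1)) | ((b | b) ^ (b & 1)))
step 10: and_true (←) rewrites b into (b & 1), which is E2

YES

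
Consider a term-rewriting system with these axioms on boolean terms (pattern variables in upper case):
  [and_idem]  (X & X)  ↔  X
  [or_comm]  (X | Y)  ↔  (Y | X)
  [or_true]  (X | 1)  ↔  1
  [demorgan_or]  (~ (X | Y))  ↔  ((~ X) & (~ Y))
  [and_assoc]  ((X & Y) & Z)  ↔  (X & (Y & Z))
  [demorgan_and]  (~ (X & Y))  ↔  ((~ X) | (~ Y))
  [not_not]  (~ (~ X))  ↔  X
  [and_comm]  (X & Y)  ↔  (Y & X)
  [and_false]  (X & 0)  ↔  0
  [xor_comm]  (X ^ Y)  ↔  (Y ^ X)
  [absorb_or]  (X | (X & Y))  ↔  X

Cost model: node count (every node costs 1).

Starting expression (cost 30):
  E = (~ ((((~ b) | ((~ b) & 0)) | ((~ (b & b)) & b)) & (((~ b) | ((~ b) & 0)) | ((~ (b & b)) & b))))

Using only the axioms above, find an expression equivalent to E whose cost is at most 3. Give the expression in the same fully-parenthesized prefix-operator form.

1. [and_idem →] ((((~ b) | ((~ b) & 0)) | ((~ (b & b)) & b)) & (((~ b) | ((~ b) & 0)) | ((~ (b & b)) & b)))  →  (((~ b) | ((~ b) & 0)) | ((~ (b & b)) & b));  E = (~ (((~ b) | ((~ b) & 0)) | ((~ (b & b)) & b)))
2. [absorb_or →] ((~ b) | ((~ b) & 0))  →  (~ b);  E = (~ ((~ b) | ((~ (b & b)) & b)))
3. [and_idem →] (b & b)  →  b;  E = (~ ((~ b) | ((~ b) & b)))
4. [absorb_or →] ((~ b) | ((~ b) & b))  →  (~ b);  cost 3 ≤ 3, done

(~ (~ b))   [cost 3]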